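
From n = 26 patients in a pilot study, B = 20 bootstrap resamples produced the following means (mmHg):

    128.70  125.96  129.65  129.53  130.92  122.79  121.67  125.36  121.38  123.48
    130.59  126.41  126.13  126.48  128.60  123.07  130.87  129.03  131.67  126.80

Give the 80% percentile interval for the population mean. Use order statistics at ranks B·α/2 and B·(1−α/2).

Sorted replicates: 121.38, 121.67, 122.79, 123.07, 123.48, 125.36, 125.96, 126.13, 126.41, 126.48, 126.80, 128.60, 128.70, 129.03, 129.53, 129.65, 130.59, 130.87, 130.92, 131.67
α = 0.20; lower rank = 20 × 0.100 = 2; upper rank = 20 × 0.900 = 18.
The 2nd smallest replicate is 121.67; the 18th is 130.87.

(121.67, 130.87)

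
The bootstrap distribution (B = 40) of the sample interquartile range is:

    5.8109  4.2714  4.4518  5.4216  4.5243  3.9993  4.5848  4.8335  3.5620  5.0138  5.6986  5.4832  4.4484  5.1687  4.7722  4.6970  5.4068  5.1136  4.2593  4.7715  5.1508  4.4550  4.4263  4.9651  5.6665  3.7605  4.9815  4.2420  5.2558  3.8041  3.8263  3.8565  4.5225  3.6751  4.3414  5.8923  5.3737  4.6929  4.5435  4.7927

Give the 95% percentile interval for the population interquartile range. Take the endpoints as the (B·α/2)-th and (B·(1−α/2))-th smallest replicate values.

(3.5620, 5.8109)

Sorted replicates: 3.5620, 3.6751, 3.7605, 3.8041, 3.8263, 3.8565, 3.9993, 4.2420, 4.2593, 4.2714, 4.3414, 4.4263, 4.4484, 4.4518, 4.4550, 4.5225, 4.5243, 4.5435, 4.5848, 4.6929, 4.6970, 4.7715, 4.7722, 4.7927, 4.8335, 4.9651, 4.9815, 5.0138, 5.1136, 5.1508, 5.1687, 5.2558, 5.3737, 5.4068, 5.4216, 5.4832, 5.6665, 5.6986, 5.8109, 5.8923
α = 0.05; lower rank = 40 × 0.025 = 1; upper rank = 40 × 0.975 = 39.
The 1st smallest replicate is 3.5620; the 39th is 5.8109.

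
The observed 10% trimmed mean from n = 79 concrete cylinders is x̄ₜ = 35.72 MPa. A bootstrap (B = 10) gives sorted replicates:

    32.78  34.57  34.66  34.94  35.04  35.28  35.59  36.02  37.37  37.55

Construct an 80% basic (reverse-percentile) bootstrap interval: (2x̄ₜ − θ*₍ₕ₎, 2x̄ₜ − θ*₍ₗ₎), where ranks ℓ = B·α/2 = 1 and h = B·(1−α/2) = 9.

(34.07, 38.66)

Percentile endpoints at ranks 1 and 9: θ*₍1₎ = 32.78, θ*₍9₎ = 37.37.
Basic interval reflects these around x̄ₜ:
  lower = 2 × 35.72 − 37.37 = 34.07
  upper = 2 × 35.72 − 32.78 = 38.66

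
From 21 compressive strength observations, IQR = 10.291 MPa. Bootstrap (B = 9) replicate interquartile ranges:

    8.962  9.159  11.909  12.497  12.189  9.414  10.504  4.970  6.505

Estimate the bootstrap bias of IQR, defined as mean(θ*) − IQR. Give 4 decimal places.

bias = −0.7233

mean(θ*) = (8.962 + 9.159 + 11.909 + 12.497 + 12.189 + 9.414 + 10.504 + 4.970 + 6.505) / 9 = 9.56767
bias = 9.56767 − 10.291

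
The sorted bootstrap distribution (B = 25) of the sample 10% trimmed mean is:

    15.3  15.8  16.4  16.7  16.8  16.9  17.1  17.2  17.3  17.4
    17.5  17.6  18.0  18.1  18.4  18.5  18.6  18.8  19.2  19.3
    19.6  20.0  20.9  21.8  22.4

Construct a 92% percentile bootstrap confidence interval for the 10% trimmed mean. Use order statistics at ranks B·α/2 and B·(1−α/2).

(15.3, 21.8)

α = 0.08; lower rank = 25 × 0.040 = 1; upper rank = 25 × 0.960 = 24.
The 1st smallest replicate is 15.3; the 24th is 21.8.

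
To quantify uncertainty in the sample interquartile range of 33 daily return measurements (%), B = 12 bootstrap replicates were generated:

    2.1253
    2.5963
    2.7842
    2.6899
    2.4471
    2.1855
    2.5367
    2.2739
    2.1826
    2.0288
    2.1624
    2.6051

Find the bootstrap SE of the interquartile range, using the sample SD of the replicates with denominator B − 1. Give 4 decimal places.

SE* = 0.2539

Bootstrap SE is the standard deviation of the 12 replicate interquartile ranges.
Mean of replicates: (2.1253 + 2.5963 + 2.7842 + 2.6899 + 2.4471 + 2.1855 + 2.5367 + 2.2739 + 2.1826 + 2.0288 + 2.1624 + 2.6051) / 12 = 28.61780 / 12 = 2.38482
Sum of squared deviations: (−0.25952)² + (+0.21148)² + (+0.39938)² + (+0.30508)² + (+0.06228)² + (−0.19932)² + (+0.15188)² + (−0.11092)² + (−0.20222)² + (−0.35602)² + (−0.22242)² + (+0.22028)² = 0.70927
Variance = 0.70927 / 11 = 0.06448
SE* = √0.06448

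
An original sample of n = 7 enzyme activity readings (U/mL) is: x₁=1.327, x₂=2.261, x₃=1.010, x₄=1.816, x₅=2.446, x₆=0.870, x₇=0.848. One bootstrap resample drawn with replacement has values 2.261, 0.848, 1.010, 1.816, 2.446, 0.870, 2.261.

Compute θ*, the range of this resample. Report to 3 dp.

θ* = 1.598

Range = 2.446 − 0.848 = 1.598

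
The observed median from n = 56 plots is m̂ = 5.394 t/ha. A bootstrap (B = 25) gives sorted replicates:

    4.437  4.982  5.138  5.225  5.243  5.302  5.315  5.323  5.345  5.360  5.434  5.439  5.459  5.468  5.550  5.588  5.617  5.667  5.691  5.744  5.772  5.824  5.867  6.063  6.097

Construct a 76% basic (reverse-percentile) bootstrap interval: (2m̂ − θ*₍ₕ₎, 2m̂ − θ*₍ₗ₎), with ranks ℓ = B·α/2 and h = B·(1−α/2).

Percentile endpoints at ranks 3 and 22: θ*₍3₎ = 5.138, θ*₍22₎ = 5.824.
Basic interval reflects these around m̂:
  lower = 2 × 5.394 − 5.824 = 4.964
  upper = 2 × 5.394 − 5.138 = 5.650

(4.964, 5.650)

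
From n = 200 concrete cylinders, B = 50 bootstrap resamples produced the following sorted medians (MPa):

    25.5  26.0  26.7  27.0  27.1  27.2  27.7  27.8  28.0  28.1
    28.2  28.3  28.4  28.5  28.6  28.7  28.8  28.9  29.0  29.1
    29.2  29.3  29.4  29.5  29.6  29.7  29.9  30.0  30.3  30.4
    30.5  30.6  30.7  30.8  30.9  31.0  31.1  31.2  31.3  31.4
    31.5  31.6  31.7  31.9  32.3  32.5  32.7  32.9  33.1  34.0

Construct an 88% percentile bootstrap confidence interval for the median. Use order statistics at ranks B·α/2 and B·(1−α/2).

α = 0.12; lower rank = 50 × 0.060 = 3; upper rank = 50 × 0.940 = 47.
The 3rd smallest replicate is 26.7; the 47th is 32.7.

(26.7, 32.7)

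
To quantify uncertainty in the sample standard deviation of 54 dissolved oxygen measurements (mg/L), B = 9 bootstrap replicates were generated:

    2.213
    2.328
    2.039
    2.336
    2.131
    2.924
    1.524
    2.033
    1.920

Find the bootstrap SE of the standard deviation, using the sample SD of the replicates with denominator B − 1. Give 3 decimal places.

Bootstrap SE is the standard deviation of the 9 replicate standard deviations.
Mean of replicates: (2.213 + 2.328 + 2.039 + 2.336 + 2.131 + 2.924 + 1.524 + 2.033 + 1.920) / 9 = 19.4480 / 9 = 2.1609
Sum of squared deviations: (+0.0521)² + (+0.1671)² + (−0.1219)² + (+0.1751)² + (−0.0299)² + (+0.7631)² + (−0.6369)² + (−0.1279)² + (−0.2409)² = 1.1394
Variance = 1.1394 / 8 = 0.1424
SE* = √0.1424

SE* = 0.377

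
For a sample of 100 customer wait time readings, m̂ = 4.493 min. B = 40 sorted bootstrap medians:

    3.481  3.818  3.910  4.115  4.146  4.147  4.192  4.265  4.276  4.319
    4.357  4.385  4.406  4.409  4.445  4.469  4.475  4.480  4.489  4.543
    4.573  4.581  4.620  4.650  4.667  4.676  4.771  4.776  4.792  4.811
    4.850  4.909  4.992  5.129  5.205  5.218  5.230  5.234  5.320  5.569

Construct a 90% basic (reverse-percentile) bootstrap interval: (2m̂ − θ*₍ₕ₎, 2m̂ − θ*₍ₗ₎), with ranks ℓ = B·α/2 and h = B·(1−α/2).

(3.752, 5.168)

Percentile endpoints at ranks 2 and 38: θ*₍2₎ = 3.818, θ*₍38₎ = 5.234.
Basic interval reflects these around m̂:
  lower = 2 × 4.493 − 5.234 = 3.752
  upper = 2 × 4.493 − 3.818 = 5.168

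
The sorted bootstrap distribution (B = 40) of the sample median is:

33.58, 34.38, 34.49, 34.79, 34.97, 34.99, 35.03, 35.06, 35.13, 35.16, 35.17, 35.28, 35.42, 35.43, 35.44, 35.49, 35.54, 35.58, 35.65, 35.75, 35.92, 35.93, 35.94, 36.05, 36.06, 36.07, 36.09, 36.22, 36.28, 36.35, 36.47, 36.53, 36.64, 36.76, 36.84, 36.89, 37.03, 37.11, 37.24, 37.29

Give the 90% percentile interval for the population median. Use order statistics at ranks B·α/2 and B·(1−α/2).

α = 0.10; lower rank = 40 × 0.050 = 2; upper rank = 40 × 0.950 = 38.
The 2nd smallest replicate is 34.38; the 38th is 37.11.

(34.38, 37.11)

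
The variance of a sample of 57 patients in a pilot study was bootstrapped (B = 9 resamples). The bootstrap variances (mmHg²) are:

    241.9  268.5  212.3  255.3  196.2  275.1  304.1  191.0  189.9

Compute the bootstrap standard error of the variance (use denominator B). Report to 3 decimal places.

Bootstrap SE is the standard deviation of the 9 replicate variances.
Mean of replicates: (241.9 + 268.5 + 212.3 + 255.3 + 196.2 + 275.1 + 304.1 + 191.0 + 189.9) / 9 = 2134.3000 / 9 = 237.1444
Sum of squared deviations: (+4.7556)² + (+31.3556)² + (−24.8444)² + (+18.1556)² + (−40.9444)² + (+37.9556)² + (+66.9556)² + (−46.1444)² + (−47.2444)² = 13914.1222
Variance = 13914.1222 / 9 = 1546.0136
SE* = √1546.0136

SE* = 39.319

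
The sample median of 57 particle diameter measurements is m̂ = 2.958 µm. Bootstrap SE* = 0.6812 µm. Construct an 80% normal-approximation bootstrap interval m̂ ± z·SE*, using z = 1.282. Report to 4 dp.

(2.0847, 3.8313)

Margin = 1.282 × 0.6812 = 0.87330
Interval: 2.958 ± 0.87330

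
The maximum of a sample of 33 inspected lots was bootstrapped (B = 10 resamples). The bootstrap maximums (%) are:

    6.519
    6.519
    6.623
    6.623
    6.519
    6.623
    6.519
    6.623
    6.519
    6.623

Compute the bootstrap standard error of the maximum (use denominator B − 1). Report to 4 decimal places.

Bootstrap SE is the standard deviation of the 10 replicate maximums.
Mean of replicates: (6.519 + 6.519 + 6.623 + 6.623 + 6.519 + 6.623 + 6.519 + 6.623 + 6.519 + 6.623) / 10 = 65.71000 / 10 = 6.57100
Sum of squared deviations: (−0.05200)² + (−0.05200)² + (+0.05200)² + (+0.05200)² + (−0.05200)² + (+0.05200)² + (−0.05200)² + (+0.05200)² + (−0.05200)² + (+0.05200)² = 0.02704
Variance = 0.02704 / 9 = 0.00300
SE* = √0.00300

SE* = 0.0548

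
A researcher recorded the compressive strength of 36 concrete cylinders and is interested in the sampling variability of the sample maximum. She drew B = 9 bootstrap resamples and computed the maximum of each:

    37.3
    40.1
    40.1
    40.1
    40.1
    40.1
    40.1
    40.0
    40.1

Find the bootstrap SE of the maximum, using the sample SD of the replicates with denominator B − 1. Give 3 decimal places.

SE* = 0.930

Bootstrap SE is the standard deviation of the 9 replicate maximums.
Mean of replicates: (37.3 + 40.1 + 40.1 + 40.1 + 40.1 + 40.1 + 40.1 + 40.0 + 40.1) / 9 = 358.0000 / 9 = 39.7778
Sum of squared deviations: (−2.4778)² + (+0.3222)² + (+0.3222)² + (+0.3222)² + (+0.3222)² + (+0.3222)² + (+0.3222)² + (+0.2222)² + (+0.3222)² = 6.9156
Variance = 6.9156 / 8 = 0.8644
SE* = √0.8644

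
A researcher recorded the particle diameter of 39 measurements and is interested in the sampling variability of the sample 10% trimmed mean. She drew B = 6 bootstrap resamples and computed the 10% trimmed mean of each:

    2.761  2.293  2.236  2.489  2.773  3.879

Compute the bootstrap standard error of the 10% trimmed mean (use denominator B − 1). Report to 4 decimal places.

Bootstrap SE is the standard deviation of the 6 replicate 10% trimmed means.
Mean of replicates: (2.761 + 2.293 + 2.236 + 2.489 + 2.773 + 3.879) / 6 = 16.43100 / 6 = 2.73850
Sum of squared deviations: (+0.02250)² + (−0.44550)² + (−0.50250)² + (−0.24950)² + (+0.03450)² + (+1.14050)² = 1.81566
Variance = 1.81566 / 5 = 0.36313
SE* = √0.36313

SE* = 0.6026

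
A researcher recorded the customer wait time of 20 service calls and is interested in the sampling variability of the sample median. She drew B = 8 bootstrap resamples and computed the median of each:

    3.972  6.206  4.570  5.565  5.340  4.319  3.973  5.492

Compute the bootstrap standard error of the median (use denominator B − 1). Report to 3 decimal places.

Bootstrap SE is the standard deviation of the 8 replicate medians.
Mean of replicates: (3.972 + 6.206 + 4.570 + 5.565 + 5.340 + 4.319 + 3.973 + 5.492) / 8 = 39.4370 / 8 = 4.9296
Sum of squared deviations: (−0.9576)² + (+1.2764)² + (−0.3596)² + (+0.6354)² + (+0.4104)² + (−0.6106)² + (−0.9566)² + (+0.5624)² = 4.8519
Variance = 4.8519 / 7 = 0.6931
SE* = √0.6931

SE* = 0.833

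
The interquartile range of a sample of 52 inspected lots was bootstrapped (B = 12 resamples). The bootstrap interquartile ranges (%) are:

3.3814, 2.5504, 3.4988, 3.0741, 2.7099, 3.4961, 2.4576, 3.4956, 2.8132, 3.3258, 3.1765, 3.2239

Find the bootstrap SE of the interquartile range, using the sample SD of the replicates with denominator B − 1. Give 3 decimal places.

SE* = 0.378

Bootstrap SE is the standard deviation of the 12 replicate interquartile ranges.
Mean of replicates: (3.3814 + 2.5504 + 3.4988 + 3.0741 + 2.7099 + 3.4961 + 2.4576 + 3.4956 + 2.8132 + 3.3258 + 3.1765 + 3.2239) / 12 = 37.20330 / 12 = 3.10027
Sum of squared deviations: (+0.28113)² + (−0.54988)² + (+0.39853)² + (−0.02617)² + (−0.39037)² + (+0.39583)² + (−0.64268)² + (+0.39533)² + (−0.28707)² + (+0.22553)² + (+0.07622)² + (+0.12363)² = 1.57365
Variance = 1.57365 / 11 = 0.14306
SE* = √0.14306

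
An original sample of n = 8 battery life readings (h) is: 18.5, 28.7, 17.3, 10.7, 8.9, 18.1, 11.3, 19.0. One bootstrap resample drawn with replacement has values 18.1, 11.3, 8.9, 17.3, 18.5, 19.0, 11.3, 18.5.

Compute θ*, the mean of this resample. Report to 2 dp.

θ* = 15.36

Mean = (18.1 + 11.3 + 8.9 + 17.3 + 18.5 + 19.0 + 11.3 + 18.5) / 8 = 122.90 / 8 = 15.36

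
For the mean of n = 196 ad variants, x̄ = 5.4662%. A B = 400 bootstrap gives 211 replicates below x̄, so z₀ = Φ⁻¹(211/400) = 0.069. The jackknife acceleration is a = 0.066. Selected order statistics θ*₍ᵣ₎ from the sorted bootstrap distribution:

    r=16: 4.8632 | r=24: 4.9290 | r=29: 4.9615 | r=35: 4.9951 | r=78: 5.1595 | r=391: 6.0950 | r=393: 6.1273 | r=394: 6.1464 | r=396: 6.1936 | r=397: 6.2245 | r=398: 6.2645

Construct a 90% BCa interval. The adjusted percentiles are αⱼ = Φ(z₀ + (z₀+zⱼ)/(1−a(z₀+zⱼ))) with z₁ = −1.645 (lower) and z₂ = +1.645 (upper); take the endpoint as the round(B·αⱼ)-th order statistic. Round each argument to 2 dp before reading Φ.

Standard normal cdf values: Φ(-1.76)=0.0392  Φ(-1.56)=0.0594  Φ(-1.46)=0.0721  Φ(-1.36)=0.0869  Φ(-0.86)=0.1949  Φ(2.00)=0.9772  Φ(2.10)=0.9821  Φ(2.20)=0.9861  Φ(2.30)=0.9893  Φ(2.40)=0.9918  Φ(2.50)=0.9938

Lower: z₀ + z₁ = 0.069 + (-1.645) = -1.576; 1 − a(z₀+z₁) = 1 − (0.066)(-1.576) = 1.1040; argument = 0.069 + (-1.576)/1.1040 = -1.3585 → -1.36.
α₁ = Φ(-1.36) = 0.0869; rank = round(400 × 0.0869) = 35; θ*₍35₎ = 4.9951.
Upper: z₀ + z₂ = 1.714; 1 − a(z₀+z₂) = 0.8869; argument = 2.0016 → 2.00; α₂ = 0.9772; rank = 391; θ*₍391₎ = 6.0950.

(4.9951, 6.0950)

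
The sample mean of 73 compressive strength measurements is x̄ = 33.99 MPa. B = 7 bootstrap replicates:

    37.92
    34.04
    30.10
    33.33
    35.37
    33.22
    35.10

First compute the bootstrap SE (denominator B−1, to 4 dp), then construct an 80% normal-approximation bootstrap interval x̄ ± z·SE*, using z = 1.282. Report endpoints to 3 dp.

(30.913, 37.067)

Mean of replicates = 34.1543; sum of squared deviations = 34.5556; SE* = √(34.5556/6) = 2.3998
Margin = 1.282 × 2.3998 = 3.0765
Interval: 33.99 ± 3.0765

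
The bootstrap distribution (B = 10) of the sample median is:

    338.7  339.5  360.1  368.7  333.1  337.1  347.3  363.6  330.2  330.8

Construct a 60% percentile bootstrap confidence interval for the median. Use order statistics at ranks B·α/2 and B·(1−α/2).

(330.8, 360.1)

Sorted replicates: 330.2, 330.8, 333.1, 337.1, 338.7, 339.5, 347.3, 360.1, 363.6, 368.7
α = 0.40; lower rank = 10 × 0.200 = 2; upper rank = 10 × 0.800 = 8.
The 2nd smallest replicate is 330.8; the 8th is 360.1.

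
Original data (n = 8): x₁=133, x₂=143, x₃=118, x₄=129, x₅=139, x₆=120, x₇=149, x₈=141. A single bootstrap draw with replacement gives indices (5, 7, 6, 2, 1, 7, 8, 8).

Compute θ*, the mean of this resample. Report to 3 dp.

Resample values: 139, 149, 120, 143, 133, 149, 141, 141.
Mean = (139 + 149 + 120 + 143 + 133 + 149 + 141 + 141) / 8 = 1115.0 / 8 = 139.375

θ* = 139.375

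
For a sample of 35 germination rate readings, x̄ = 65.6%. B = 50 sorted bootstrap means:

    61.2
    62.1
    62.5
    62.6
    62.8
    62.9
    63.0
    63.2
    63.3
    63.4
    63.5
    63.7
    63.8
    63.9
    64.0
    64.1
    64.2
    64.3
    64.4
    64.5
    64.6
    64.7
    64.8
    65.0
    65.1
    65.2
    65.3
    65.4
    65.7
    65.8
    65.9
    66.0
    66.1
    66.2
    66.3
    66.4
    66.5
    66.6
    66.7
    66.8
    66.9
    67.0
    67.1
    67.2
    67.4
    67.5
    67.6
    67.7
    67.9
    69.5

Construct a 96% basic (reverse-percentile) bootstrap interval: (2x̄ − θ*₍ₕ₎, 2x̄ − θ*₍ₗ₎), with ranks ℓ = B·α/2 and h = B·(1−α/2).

(63.3, 70.0)

Percentile endpoints at ranks 1 and 49: θ*₍1₎ = 61.2, θ*₍49₎ = 67.9.
Basic interval reflects these around x̄:
  lower = 2 × 65.6 − 67.9 = 63.3
  upper = 2 × 65.6 − 61.2 = 70.0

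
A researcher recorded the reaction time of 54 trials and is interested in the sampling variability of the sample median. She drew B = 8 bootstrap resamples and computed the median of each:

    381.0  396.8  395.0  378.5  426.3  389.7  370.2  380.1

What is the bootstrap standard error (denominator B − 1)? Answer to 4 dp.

Bootstrap SE is the standard deviation of the 8 replicate medians.
Mean of replicates: (381.0 + 396.8 + 395.0 + 378.5 + 426.3 + 389.7 + 370.2 + 380.1) / 8 = 3117.60000 / 8 = 389.70000
Sum of squared deviations: (−8.70000)² + (+7.10000)² + (+5.30000)² + (−11.20000)² + (+36.60000)² + (+0.00000)² + (−19.50000)² + (−9.60000)² = 2091.60000
Variance = 2091.60000 / 7 = 298.80000
SE* = √298.80000

SE* = 17.2858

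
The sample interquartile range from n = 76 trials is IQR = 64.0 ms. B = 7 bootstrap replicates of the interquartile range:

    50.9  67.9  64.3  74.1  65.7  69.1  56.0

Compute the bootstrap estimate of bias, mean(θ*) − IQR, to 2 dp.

bias = +0.00

mean(θ*) = (50.9 + 67.9 + 64.3 + 74.1 + 65.7 + 69.1 + 56.0) / 7 = 64.000
bias = 64.000 − 64.0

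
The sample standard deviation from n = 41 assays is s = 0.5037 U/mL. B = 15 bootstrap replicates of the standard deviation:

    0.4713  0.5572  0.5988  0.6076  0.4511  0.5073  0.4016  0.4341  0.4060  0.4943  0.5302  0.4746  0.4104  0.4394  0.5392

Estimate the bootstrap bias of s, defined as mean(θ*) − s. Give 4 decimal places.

bias = −0.0155

mean(θ*) = (0.4713 + 0.5572 + 0.5988 + 0.6076 + 0.4511 + 0.5073 + 0.4016 + 0.4341 + 0.4060 + 0.4943 + 0.5302 + 0.4746 + 0.4104 + 0.4394 + 0.5392) / 15 = 0.48821
bias = 0.48821 − 0.5037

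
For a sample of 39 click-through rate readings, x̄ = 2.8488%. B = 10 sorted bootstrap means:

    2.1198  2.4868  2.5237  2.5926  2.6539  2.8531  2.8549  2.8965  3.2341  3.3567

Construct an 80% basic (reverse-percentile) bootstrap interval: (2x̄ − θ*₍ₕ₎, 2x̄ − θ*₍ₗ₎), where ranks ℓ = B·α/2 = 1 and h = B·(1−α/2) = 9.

(2.4635, 3.5778)

Percentile endpoints at ranks 1 and 9: θ*₍1₎ = 2.1198, θ*₍9₎ = 3.2341.
Basic interval reflects these around x̄:
  lower = 2 × 2.8488 − 3.2341 = 2.4635
  upper = 2 × 2.8488 − 2.1198 = 3.5778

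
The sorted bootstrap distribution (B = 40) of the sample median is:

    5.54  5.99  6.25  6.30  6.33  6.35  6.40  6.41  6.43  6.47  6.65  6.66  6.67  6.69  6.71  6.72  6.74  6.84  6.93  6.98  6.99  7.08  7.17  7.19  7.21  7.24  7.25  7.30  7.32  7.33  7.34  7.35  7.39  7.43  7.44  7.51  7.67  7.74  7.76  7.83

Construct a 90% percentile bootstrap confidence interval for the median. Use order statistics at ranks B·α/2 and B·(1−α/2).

α = 0.10; lower rank = 40 × 0.050 = 2; upper rank = 40 × 0.950 = 38.
The 2nd smallest replicate is 5.99; the 38th is 7.74.

(5.99, 7.74)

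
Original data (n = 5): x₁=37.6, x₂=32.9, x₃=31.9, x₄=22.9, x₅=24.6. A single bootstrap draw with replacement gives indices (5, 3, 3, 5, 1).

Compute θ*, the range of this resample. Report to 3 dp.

θ* = 13.000

Resample values: 24.6, 31.9, 31.9, 24.6, 37.6.
Range = 37.6 − 24.6 = 13.000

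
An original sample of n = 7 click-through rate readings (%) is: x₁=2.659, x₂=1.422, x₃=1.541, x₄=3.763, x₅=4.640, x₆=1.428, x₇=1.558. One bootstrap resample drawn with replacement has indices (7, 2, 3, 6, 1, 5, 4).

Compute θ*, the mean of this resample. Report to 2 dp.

Resample values: 1.558, 1.422, 1.541, 1.428, 2.659, 4.640, 3.763.
Mean = (1.558 + 1.422 + 1.541 + 1.428 + 2.659 + 4.640 + 3.763) / 7 = 17.0110 / 7 = 2.43

θ* = 2.43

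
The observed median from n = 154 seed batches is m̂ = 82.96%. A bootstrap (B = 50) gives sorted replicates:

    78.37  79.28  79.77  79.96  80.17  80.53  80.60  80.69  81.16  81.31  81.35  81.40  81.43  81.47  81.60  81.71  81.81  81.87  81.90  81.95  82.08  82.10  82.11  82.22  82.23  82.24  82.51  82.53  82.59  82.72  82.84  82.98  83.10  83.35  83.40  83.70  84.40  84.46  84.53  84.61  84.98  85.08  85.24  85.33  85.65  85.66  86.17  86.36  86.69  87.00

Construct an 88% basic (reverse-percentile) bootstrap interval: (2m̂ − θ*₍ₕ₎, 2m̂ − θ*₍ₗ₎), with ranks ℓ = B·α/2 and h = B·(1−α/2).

(79.75, 86.15)

Percentile endpoints at ranks 3 and 47: θ*₍3₎ = 79.77, θ*₍47₎ = 86.17.
Basic interval reflects these around m̂:
  lower = 2 × 82.96 − 86.17 = 79.75
  upper = 2 × 82.96 − 79.77 = 86.15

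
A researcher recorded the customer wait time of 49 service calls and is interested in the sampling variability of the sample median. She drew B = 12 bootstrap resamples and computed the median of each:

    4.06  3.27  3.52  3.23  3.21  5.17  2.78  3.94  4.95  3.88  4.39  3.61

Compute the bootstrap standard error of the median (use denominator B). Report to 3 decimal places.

SE* = 0.691

Bootstrap SE is the standard deviation of the 12 replicate medians.
Mean of replicates: (4.06 + 3.27 + 3.52 + 3.23 + 3.21 + 5.17 + 2.78 + 3.94 + 4.95 + 3.88 + 4.39 + 3.61) / 12 = 46.0100 / 12 = 3.8342
Sum of squared deviations: (+0.2258)² + (−0.5642)² + (−0.3142)² + (−0.6042)² + (−0.6242)² + (+1.3358)² + (−1.0542)² + (+0.1058)² + (+1.1158)² + (+0.0458)² + (+0.5558)² + (−0.2242)² = 5.7359
Variance = 5.7359 / 12 = 0.4780
SE* = √0.4780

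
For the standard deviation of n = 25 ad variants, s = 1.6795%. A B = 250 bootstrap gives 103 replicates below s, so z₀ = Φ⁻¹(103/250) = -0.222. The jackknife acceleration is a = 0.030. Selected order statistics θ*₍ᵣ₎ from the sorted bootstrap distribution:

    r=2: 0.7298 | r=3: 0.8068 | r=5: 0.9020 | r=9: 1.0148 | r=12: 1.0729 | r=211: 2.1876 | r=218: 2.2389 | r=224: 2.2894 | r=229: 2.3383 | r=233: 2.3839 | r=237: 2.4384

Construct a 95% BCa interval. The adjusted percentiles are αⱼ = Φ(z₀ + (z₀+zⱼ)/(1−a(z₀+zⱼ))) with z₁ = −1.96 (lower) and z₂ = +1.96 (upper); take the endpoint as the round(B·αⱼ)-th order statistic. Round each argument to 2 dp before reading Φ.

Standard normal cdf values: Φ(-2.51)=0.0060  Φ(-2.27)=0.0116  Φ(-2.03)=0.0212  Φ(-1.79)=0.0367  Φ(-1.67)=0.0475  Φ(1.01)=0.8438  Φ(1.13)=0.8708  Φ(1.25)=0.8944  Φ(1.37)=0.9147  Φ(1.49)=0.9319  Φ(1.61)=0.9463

Lower: z₀ + z₁ = -0.222 + (-1.960) = -2.182; 1 − a(z₀+z₁) = 1 − (0.030)(-2.182) = 1.0655; argument = -0.222 + (-2.182)/1.0655 = -2.2699 → -2.27.
α₁ = Φ(-2.27) = 0.0116; rank = round(250 × 0.0116) = 3; θ*₍3₎ = 0.8068.
Upper: z₀ + z₂ = 1.738; 1 − a(z₀+z₂) = 0.9479; argument = 1.6116 → 1.61; α₂ = 0.9463; rank = 237; θ*₍237₎ = 2.4384.

(0.8068, 2.4384)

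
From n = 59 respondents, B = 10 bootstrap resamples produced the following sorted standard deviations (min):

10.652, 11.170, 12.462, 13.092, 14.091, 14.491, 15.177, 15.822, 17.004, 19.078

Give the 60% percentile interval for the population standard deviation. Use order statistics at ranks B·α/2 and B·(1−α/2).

α = 0.40; lower rank = 10 × 0.200 = 2; upper rank = 10 × 0.800 = 8.
The 2nd smallest replicate is 11.170; the 8th is 15.822.

(11.170, 15.822)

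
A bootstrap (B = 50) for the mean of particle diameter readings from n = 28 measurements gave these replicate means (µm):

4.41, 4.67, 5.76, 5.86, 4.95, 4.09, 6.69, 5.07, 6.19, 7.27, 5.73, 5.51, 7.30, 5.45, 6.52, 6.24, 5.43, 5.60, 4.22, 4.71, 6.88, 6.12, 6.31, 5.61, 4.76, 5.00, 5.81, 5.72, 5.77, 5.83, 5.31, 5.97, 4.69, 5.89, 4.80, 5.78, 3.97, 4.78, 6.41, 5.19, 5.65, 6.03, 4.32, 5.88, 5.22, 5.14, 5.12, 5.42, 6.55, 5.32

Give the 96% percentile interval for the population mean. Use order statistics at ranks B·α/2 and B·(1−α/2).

(3.97, 7.27)

Sorted replicates: 3.97, 4.09, 4.22, 4.32, 4.41, 4.67, 4.69, 4.71, 4.76, 4.78, 4.80, 4.95, 5.00, 5.07, 5.12, 5.14, 5.19, 5.22, 5.31, 5.32, 5.42, 5.43, 5.45, 5.51, 5.60, 5.61, 5.65, 5.72, 5.73, 5.76, 5.77, 5.78, 5.81, 5.83, 5.86, 5.88, 5.89, 5.97, 6.03, 6.12, 6.19, 6.24, 6.31, 6.41, 6.52, 6.55, 6.69, 6.88, 7.27, 7.30
α = 0.04; lower rank = 50 × 0.020 = 1; upper rank = 50 × 0.980 = 49.
The 1st smallest replicate is 3.97; the 49th is 7.27.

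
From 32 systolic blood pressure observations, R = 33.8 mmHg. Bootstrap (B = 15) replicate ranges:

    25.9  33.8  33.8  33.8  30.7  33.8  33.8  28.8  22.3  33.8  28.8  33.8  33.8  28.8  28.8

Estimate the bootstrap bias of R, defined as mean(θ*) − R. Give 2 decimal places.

mean(θ*) = (25.9 + 33.8 + 33.8 + 33.8 + 30.7 + 33.8 + 33.8 + 28.8 + 22.3 + 33.8 + 28.8 + 33.8 + 33.8 + 28.8 + 28.8) / 15 = 30.967
bias = 30.967 − 33.8

bias = −2.83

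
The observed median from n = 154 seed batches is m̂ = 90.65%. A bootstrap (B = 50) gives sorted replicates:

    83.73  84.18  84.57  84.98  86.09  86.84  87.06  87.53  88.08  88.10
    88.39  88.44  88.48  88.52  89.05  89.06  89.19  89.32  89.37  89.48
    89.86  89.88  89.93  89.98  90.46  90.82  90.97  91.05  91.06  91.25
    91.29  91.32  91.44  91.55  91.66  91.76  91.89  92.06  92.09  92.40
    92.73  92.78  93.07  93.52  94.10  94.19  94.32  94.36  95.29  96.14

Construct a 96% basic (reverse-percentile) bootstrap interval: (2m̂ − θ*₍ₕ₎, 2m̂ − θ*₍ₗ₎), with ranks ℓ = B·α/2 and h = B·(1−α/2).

Percentile endpoints at ranks 1 and 49: θ*₍1₎ = 83.73, θ*₍49₎ = 95.29.
Basic interval reflects these around m̂:
  lower = 2 × 90.65 − 95.29 = 86.01
  upper = 2 × 90.65 − 83.73 = 97.57

(86.01, 97.57)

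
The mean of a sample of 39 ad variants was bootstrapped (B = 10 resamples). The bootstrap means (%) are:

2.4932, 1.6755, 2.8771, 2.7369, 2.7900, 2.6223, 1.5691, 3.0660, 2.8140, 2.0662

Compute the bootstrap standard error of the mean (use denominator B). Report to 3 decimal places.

Bootstrap SE is the standard deviation of the 10 replicate means.
Mean of replicates: (2.4932 + 1.6755 + 2.8771 + 2.7369 + 2.7900 + 2.6223 + 1.5691 + 3.0660 + 2.8140 + 2.0662) / 10 = 24.71030 / 10 = 2.47103
Sum of squared deviations: (+0.02217)² + (−0.79553)² + (+0.40607)² + (+0.26587)² + (+0.31897)² + (+0.15127)² + (−0.90193)² + (+0.59497)² + (+0.34297)² + (−0.40483)² = 2.44255
Variance = 2.44255 / 10 = 0.24425
SE* = √0.24425

SE* = 0.494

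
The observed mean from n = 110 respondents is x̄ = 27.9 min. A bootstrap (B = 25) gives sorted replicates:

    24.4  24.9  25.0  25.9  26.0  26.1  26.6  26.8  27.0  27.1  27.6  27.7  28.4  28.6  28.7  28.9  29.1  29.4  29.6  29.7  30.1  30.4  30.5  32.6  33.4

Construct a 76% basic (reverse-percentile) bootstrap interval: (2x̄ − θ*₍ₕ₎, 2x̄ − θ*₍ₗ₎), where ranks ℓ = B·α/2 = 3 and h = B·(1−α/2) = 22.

Percentile endpoints at ranks 3 and 22: θ*₍3₎ = 25.0, θ*₍22₎ = 30.4.
Basic interval reflects these around x̄:
  lower = 2 × 27.9 − 30.4 = 25.4
  upper = 2 × 27.9 − 25.0 = 30.8

(25.4, 30.8)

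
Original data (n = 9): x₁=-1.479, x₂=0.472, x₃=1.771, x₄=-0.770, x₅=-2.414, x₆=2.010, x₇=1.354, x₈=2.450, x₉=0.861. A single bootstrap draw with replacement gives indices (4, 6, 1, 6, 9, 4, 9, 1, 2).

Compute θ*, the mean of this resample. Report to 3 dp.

θ* = 0.191

Resample values: -0.770, 2.010, -1.479, 2.010, 0.861, -0.770, 0.861, -1.479, 0.472.
Mean = ((-0.770) + 2.010 + (-1.479) + 2.010 + 0.861 + (-0.770) + 0.861 + (-1.479) + 0.472) / 9 = 1.7160 / 9 = 0.191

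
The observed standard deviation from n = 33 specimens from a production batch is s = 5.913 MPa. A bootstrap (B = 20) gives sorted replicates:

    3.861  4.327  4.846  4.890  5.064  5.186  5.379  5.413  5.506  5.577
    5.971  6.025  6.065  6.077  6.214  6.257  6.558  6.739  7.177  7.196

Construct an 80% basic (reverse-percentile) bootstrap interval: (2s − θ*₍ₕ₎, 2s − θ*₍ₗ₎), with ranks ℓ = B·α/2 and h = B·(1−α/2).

Percentile endpoints at ranks 2 and 18: θ*₍2₎ = 4.327, θ*₍18₎ = 6.739.
Basic interval reflects these around s:
  lower = 2 × 5.913 − 6.739 = 5.087
  upper = 2 × 5.913 − 4.327 = 7.499

(5.087, 7.499)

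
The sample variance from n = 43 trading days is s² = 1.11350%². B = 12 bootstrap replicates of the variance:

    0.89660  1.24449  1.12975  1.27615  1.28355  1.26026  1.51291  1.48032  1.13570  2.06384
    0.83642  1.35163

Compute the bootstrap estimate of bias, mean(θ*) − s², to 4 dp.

mean(θ*) = (0.89660 + 1.24449 + 1.12975 + 1.27615 + 1.28355 + 1.26026 + 1.51291 + 1.48032 + 1.13570 + 2.06384 + 0.83642 + 1.35163) / 12 = 1.28930
bias = 1.28930 − 1.11350

bias = +0.1758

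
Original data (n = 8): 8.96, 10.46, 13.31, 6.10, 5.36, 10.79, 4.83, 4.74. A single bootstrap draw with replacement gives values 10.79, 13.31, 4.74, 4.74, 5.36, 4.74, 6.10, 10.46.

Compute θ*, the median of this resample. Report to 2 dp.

Sorted: 4.74, 4.74, 4.74, 5.36, 6.10, 10.46, 10.79, 13.31
Median = average of the two middle values = 5.73

θ* = 5.73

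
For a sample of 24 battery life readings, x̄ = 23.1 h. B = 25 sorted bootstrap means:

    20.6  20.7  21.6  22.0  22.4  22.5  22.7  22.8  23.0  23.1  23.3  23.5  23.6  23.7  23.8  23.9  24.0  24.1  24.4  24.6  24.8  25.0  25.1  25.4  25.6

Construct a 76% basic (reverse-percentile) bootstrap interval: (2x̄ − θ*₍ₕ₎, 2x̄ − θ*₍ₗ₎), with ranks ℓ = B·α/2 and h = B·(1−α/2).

(21.2, 24.6)

Percentile endpoints at ranks 3 and 22: θ*₍3₎ = 21.6, θ*₍22₎ = 25.0.
Basic interval reflects these around x̄:
  lower = 2 × 23.1 − 25.0 = 21.2
  upper = 2 × 23.1 − 21.6 = 24.6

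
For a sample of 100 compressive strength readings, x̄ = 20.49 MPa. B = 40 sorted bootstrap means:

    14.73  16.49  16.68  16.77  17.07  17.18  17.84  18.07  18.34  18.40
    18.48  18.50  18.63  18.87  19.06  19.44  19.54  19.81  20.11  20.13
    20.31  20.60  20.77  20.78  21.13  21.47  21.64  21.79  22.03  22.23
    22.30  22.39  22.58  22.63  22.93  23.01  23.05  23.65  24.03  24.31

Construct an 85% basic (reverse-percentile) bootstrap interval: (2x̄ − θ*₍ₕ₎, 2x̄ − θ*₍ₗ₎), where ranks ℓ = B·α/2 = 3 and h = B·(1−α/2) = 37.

Percentile endpoints at ranks 3 and 37: θ*₍3₎ = 16.68, θ*₍37₎ = 23.05.
Basic interval reflects these around x̄:
  lower = 2 × 20.49 − 23.05 = 17.93
  upper = 2 × 20.49 − 16.68 = 24.30

(17.93, 24.30)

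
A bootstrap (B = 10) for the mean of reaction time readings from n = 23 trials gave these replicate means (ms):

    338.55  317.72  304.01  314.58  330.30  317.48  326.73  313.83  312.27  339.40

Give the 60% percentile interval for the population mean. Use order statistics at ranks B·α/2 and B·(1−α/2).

Sorted replicates: 304.01, 312.27, 313.83, 314.58, 317.48, 317.72, 326.73, 330.30, 338.55, 339.40
α = 0.40; lower rank = 10 × 0.200 = 2; upper rank = 10 × 0.800 = 8.
The 2nd smallest replicate is 312.27; the 8th is 330.30.

(312.27, 330.30)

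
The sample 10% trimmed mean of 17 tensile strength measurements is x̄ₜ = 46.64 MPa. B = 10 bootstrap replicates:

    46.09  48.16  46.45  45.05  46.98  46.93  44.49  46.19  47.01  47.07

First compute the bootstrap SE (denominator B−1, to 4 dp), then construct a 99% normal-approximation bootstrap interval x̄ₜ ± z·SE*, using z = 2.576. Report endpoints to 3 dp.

(43.907, 49.373)

Mean of replicates = 46.4420; sum of squared deviations = 10.1316; SE* = √(10.1316/9) = 1.0610
Margin = 2.576 × 1.0610 = 2.7331
Interval: 46.64 ± 2.7331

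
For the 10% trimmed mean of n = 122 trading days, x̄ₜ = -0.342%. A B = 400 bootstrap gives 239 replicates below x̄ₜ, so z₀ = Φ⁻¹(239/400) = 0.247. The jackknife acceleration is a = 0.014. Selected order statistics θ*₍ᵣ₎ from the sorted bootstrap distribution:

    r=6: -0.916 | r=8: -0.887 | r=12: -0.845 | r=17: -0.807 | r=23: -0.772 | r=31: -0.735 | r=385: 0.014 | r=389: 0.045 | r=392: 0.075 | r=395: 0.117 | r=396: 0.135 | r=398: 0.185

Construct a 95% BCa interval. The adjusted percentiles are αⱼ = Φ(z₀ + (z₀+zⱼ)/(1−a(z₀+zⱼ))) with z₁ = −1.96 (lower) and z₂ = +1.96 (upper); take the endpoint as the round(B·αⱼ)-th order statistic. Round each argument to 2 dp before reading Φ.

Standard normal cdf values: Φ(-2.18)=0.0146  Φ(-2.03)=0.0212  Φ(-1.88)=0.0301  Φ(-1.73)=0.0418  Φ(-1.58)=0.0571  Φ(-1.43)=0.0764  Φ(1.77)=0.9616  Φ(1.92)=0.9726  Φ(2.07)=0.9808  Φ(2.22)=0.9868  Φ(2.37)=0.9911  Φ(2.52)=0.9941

Lower: z₀ + z₁ = 0.247 + (-1.960) = -1.713; 1 − a(z₀+z₁) = 1 − (0.014)(-1.713) = 1.0240; argument = 0.247 + (-1.713)/1.0240 = -1.4259 → -1.43.
α₁ = Φ(-1.43) = 0.0764; rank = round(400 × 0.0764) = 31; θ*₍31₎ = -0.735.
Upper: z₀ + z₂ = 2.207; 1 − a(z₀+z₂) = 0.9691; argument = 2.5244 → 2.52; α₂ = 0.9941; rank = 398; θ*₍398₎ = 0.185.

(-0.735, 0.185)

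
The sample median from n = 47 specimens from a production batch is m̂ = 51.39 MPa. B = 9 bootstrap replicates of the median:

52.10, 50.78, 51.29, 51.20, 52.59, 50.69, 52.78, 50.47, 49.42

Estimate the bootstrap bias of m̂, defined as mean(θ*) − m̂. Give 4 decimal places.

bias = −0.1322

mean(θ*) = (52.10 + 50.78 + 51.29 + 51.20 + 52.59 + 50.69 + 52.78 + 50.47 + 49.42) / 9 = 51.25778
bias = 51.25778 − 51.39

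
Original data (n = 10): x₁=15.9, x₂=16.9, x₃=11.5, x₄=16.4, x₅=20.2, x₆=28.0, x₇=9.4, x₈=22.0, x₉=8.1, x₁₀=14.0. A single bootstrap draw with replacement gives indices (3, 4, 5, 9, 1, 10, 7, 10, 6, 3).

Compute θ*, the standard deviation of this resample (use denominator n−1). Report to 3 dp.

Resample values: 11.5, 16.4, 20.2, 8.1, 15.9, 14.0, 9.4, 14.0, 28.0, 11.5.
Mean = 14.9000; sum of squared deviations = 304.1800
s² = 304.1800 / 9 = 33.7978
s = √33.7978 = 5.814

θ* = 5.814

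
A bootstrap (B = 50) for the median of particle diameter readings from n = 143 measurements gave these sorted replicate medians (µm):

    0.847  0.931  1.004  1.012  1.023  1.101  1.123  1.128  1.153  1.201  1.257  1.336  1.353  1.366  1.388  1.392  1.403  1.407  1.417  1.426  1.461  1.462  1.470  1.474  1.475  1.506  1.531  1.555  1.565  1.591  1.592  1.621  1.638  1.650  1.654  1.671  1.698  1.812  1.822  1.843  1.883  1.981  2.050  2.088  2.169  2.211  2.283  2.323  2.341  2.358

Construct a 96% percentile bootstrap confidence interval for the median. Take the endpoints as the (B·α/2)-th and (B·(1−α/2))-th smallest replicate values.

α = 0.04; lower rank = 50 × 0.020 = 1; upper rank = 50 × 0.980 = 49.
The 1st smallest replicate is 0.847; the 49th is 2.341.

(0.847, 2.341)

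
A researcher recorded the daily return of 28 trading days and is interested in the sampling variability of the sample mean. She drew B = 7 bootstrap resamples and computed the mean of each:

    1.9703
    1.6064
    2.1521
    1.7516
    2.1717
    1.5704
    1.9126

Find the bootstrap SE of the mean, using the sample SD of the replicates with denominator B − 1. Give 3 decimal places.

SE* = 0.243

Bootstrap SE is the standard deviation of the 7 replicate means.
Mean of replicates: (1.9703 + 1.6064 + 2.1521 + 1.7516 + 2.1717 + 1.5704 + 1.9126) / 7 = 13.13510 / 7 = 1.87644
Sum of squared deviations: (+0.09386)² + (−0.27004)² + (+0.27566)² + (−0.12484)² + (+0.29526)² + (−0.30604)² + (+0.03616)² = 0.35545
Variance = 0.35545 / 6 = 0.05924
SE* = √0.05924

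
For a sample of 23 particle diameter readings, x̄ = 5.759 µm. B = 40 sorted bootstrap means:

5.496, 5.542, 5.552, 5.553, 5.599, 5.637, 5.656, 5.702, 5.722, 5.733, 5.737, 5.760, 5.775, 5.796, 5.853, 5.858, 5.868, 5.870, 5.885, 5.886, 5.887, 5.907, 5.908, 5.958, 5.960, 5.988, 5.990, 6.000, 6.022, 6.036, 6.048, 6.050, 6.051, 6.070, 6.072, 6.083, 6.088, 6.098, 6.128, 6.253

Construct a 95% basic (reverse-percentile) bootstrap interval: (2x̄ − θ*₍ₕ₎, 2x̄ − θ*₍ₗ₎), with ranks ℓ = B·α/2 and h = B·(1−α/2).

Percentile endpoints at ranks 1 and 39: θ*₍1₎ = 5.496, θ*₍39₎ = 6.128.
Basic interval reflects these around x̄:
  lower = 2 × 5.759 − 6.128 = 5.390
  upper = 2 × 5.759 − 5.496 = 6.022

(5.390, 6.022)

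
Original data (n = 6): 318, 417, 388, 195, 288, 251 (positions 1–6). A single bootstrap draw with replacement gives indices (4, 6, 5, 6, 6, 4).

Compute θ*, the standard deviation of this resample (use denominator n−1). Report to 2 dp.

Resample values: 195, 251, 288, 251, 251, 195.
Mean = 238.5000; sum of squared deviations = 6703.5000
s² = 6703.5000 / 5 = 1340.7000
s = √1340.7000 = 36.62

θ* = 36.62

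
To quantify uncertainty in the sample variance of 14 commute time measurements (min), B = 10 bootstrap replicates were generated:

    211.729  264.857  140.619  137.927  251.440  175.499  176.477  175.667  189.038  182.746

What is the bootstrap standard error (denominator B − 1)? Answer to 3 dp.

SE* = 41.699

Bootstrap SE is the standard deviation of the 10 replicate variances.
Mean of replicates: (211.729 + 264.857 + 140.619 + 137.927 + 251.440 + 175.499 + 176.477 + 175.667 + 189.038 + 182.746) / 10 = 1905.9990 / 10 = 190.5999
Sum of squared deviations: (+21.1291)² + (+74.2571)² + (−49.9809)² + (−52.6729)² + (+60.8401)² + (−15.1009)² + (−14.1229)² + (−14.9329)² + (−1.5619)² + (−7.8539)² = 15649.2066
Variance = 15649.2066 / 9 = 1738.8007
SE* = √1738.8007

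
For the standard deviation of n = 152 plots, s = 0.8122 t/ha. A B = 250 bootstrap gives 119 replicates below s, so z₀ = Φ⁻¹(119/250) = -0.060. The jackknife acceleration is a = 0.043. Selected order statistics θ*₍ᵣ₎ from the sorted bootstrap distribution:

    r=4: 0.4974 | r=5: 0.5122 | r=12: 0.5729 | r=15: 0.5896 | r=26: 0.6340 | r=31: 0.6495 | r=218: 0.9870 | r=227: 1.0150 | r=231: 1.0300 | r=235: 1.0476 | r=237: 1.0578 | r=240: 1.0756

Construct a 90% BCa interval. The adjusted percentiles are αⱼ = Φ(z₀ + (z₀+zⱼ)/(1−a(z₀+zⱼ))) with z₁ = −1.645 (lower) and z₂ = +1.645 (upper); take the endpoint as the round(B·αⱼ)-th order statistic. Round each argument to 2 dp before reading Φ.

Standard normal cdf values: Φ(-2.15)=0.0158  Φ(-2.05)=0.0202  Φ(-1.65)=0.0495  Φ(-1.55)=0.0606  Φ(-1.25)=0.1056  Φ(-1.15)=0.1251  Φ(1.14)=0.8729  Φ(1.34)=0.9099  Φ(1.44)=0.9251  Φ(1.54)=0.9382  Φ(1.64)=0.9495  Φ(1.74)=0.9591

(0.5729, 1.0578)

Lower: z₀ + z₁ = -0.060 + (-1.645) = -1.705; 1 − a(z₀+z₁) = 1 − (0.043)(-1.705) = 1.0733; argument = -0.060 + (-1.705)/1.0733 = -1.6485 → -1.65.
α₁ = Φ(-1.65) = 0.0495; rank = round(250 × 0.0495) = 12; θ*₍12₎ = 0.5729.
Upper: z₀ + z₂ = 1.585; 1 − a(z₀+z₂) = 0.9318; argument = 1.6409 → 1.64; α₂ = 0.9495; rank = 237; θ*₍237₎ = 1.0578.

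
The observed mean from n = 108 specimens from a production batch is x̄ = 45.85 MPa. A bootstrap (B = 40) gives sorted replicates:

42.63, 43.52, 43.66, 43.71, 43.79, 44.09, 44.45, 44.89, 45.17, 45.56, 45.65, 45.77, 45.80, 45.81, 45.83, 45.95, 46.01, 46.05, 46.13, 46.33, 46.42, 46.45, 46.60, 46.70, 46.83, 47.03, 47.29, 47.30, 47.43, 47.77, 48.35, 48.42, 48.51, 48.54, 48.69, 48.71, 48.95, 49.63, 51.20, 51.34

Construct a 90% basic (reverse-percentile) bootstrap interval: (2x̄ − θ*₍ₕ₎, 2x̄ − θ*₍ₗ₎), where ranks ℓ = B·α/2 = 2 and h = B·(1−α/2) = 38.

Percentile endpoints at ranks 2 and 38: θ*₍2₎ = 43.52, θ*₍38₎ = 49.63.
Basic interval reflects these around x̄:
  lower = 2 × 45.85 − 49.63 = 42.07
  upper = 2 × 45.85 − 43.52 = 48.18

(42.07, 48.18)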